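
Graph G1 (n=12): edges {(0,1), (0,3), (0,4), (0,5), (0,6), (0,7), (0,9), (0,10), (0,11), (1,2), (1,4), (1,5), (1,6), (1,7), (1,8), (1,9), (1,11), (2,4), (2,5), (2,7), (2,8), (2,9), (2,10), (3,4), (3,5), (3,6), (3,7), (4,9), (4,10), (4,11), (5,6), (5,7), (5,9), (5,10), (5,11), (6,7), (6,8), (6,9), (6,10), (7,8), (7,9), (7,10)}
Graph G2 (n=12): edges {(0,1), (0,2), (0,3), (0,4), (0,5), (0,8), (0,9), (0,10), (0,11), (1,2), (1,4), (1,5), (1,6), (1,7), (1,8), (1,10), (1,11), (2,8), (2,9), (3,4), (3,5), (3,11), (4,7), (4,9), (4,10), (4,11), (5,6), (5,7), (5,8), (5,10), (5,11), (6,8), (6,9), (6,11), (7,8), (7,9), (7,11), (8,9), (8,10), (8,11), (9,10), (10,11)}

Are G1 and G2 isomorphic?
Yes, isomorphic

The graphs are isomorphic.
One valid mapping φ: V(G1) → V(G2): 0→8, 1→0, 2→4, 3→6, 4→9, 5→1, 6→5, 7→11, 8→3, 9→10, 10→7, 11→2

Verify φ preserves adjacency — for each edge of G1, its image is an edge of G2:
  (0,1) → (φ(0),φ(1)) = (0,8) ∈ E(G2) ✓
  (0,3) → (φ(0),φ(3)) = (6,8) ∈ E(G2) ✓
  (0,4) → (φ(0),φ(4)) = (8,9) ∈ E(G2) ✓
  (0,5) → (φ(0),φ(5)) = (1,8) ∈ E(G2) ✓
  (0,6) → (φ(0),φ(6)) = (5,8) ∈ E(G2) ✓
  (0,7) → (φ(0),φ(7)) = (8,11) ∈ E(G2) ✓
  (0,9) → (φ(0),φ(9)) = (8,10) ∈ E(G2) ✓
  (0,10) → (φ(0),φ(10)) = (7,8) ∈ E(G2) ✓
  (0,11) → (φ(0),φ(11)) = (2,8) ∈ E(G2) ✓
  (1,2) → (φ(1),φ(2)) = (0,4) ∈ E(G2) ✓
  (1,4) → (φ(1),φ(4)) = (0,9) ∈ E(G2) ✓
  (1,5) → (φ(1),φ(5)) = (0,1) ∈ E(G2) ✓
  (1,6) → (φ(1),φ(6)) = (0,5) ∈ E(G2) ✓
  (1,7) → (φ(1),φ(7)) = (0,11) ∈ E(G2) ✓
  (1,8) → (φ(1),φ(8)) = (0,3) ∈ E(G2) ✓
  (1,9) → (φ(1),φ(9)) = (0,10) ∈ E(G2) ✓
  (1,11) → (φ(1),φ(11)) = (0,2) ∈ E(G2) ✓
  (2,4) → (φ(2),φ(4)) = (4,9) ∈ E(G2) ✓
  (2,5) → (φ(2),φ(5)) = (1,4) ∈ E(G2) ✓
  (2,7) → (φ(2),φ(7)) = (4,11) ∈ E(G2) ✓
  (2,8) → (φ(2),φ(8)) = (3,4) ∈ E(G2) ✓
  (2,9) → (φ(2),φ(9)) = (4,10) ∈ E(G2) ✓
  (2,10) → (φ(2),φ(10)) = (4,7) ∈ E(G2) ✓
  (3,4) → (φ(3),φ(4)) = (6,9) ∈ E(G2) ✓
  (3,5) → (φ(3),φ(5)) = (1,6) ∈ E(G2) ✓
  (3,6) → (φ(3),φ(6)) = (5,6) ∈ E(G2) ✓
  (3,7) → (φ(3),φ(7)) = (6,11) ∈ E(G2) ✓
  (4,9) → (φ(4),φ(9)) = (9,10) ∈ E(G2) ✓
  (4,10) → (φ(4),φ(10)) = (7,9) ∈ E(G2) ✓
  (4,11) → (φ(4),φ(11)) = (2,9) ∈ E(G2) ✓
  (5,6) → (φ(5),φ(6)) = (1,5) ∈ E(G2) ✓
  (5,7) → (φ(5),φ(7)) = (1,11) ∈ E(G2) ✓
  (5,9) → (φ(5),φ(9)) = (1,10) ∈ E(G2) ✓
  (5,10) → (φ(5),φ(10)) = (1,7) ∈ E(G2) ✓
  (5,11) → (φ(5),φ(11)) = (1,2) ∈ E(G2) ✓
  (6,7) → (φ(6),φ(7)) = (5,11) ∈ E(G2) ✓
  (6,8) → (φ(6),φ(8)) = (3,5) ∈ E(G2) ✓
  (6,9) → (φ(6),φ(9)) = (5,10) ∈ E(G2) ✓
  (6,10) → (φ(6),φ(10)) = (5,7) ∈ E(G2) ✓
  (7,8) → (φ(7),φ(8)) = (3,11) ∈ E(G2) ✓
  (7,9) → (φ(7),φ(9)) = (10,11) ∈ E(G2) ✓
  (7,10) → (φ(7),φ(10)) = (7,11) ∈ E(G2) ✓
All 42 edges of G1 map to edges of G2, and |E(G1)| = |E(G2)| = 42, so φ is a bijection on edges as well as vertices. Hence G1 ≅ G2.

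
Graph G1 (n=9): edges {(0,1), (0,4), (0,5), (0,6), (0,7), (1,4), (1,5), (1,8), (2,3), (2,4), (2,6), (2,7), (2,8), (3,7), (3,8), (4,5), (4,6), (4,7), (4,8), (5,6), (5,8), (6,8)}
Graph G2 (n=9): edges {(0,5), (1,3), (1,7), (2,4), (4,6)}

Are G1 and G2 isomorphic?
No, not isomorphic

The graphs are NOT isomorphic.

Connected components of G1: 1 component(s) with vertex sets [[0, 1, 2, 3, 4, 5, 6, 7, 8]], sizes [9].
Connected components of G2: 4 component(s) with vertex sets [[8], [0, 5], [1, 3, 7], [2, 4, 6]], sizes [1, 2, 3, 3].
The number of connected components (and the multiset of component sizes) is an isomorphism invariant — an isomorphism maps each component of G1 bijectively onto a component of G2. Since G1 has 1 component(s) and G2 has 4, they cannot be isomorphic.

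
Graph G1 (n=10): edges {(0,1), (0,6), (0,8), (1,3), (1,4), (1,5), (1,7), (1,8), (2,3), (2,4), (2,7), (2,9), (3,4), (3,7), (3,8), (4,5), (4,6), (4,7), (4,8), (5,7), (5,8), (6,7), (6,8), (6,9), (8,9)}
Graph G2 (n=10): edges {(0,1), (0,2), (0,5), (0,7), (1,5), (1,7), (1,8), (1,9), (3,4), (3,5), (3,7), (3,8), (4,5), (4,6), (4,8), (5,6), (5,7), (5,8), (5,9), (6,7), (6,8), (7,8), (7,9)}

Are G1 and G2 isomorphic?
No, not isomorphic

The graphs are NOT isomorphic.

Degrees in G1: deg(0)=3, deg(1)=6, deg(2)=4, deg(3)=5, deg(4)=7, deg(5)=4, deg(6)=5, deg(7)=6, deg(8)=7, deg(9)=3.
Sorted degree sequence of G1: [7, 7, 6, 6, 5, 5, 4, 4, 3, 3].
Degrees in G2: deg(0)=4, deg(1)=5, deg(2)=1, deg(3)=4, deg(4)=4, deg(5)=8, deg(6)=4, deg(7)=7, deg(8)=6, deg(9)=3.
Sorted degree sequence of G2: [8, 7, 6, 5, 4, 4, 4, 4, 3, 1].
The (sorted) degree sequence is an isomorphism invariant, so since G1 and G2 have different degree sequences they cannot be isomorphic.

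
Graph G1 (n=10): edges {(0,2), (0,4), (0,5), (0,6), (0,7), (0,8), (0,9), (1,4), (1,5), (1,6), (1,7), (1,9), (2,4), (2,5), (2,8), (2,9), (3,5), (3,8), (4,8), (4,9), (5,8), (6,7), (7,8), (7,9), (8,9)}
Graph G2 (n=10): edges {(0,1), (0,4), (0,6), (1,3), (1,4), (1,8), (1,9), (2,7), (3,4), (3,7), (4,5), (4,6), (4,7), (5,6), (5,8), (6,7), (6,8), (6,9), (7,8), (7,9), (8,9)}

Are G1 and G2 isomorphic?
No, not isomorphic

The graphs are NOT isomorphic.

Degrees in G1: deg(0)=7, deg(1)=5, deg(2)=5, deg(3)=2, deg(4)=5, deg(5)=5, deg(6)=3, deg(7)=5, deg(8)=7, deg(9)=6.
Sorted degree sequence of G1: [7, 7, 6, 5, 5, 5, 5, 5, 3, 2].
Degrees in G2: deg(0)=3, deg(1)=5, deg(2)=1, deg(3)=3, deg(4)=6, deg(5)=3, deg(6)=6, deg(7)=6, deg(8)=5, deg(9)=4.
Sorted degree sequence of G2: [6, 6, 6, 5, 5, 4, 3, 3, 3, 1].
The (sorted) degree sequence is an isomorphism invariant, so since G1 and G2 have different degree sequences they cannot be isomorphic.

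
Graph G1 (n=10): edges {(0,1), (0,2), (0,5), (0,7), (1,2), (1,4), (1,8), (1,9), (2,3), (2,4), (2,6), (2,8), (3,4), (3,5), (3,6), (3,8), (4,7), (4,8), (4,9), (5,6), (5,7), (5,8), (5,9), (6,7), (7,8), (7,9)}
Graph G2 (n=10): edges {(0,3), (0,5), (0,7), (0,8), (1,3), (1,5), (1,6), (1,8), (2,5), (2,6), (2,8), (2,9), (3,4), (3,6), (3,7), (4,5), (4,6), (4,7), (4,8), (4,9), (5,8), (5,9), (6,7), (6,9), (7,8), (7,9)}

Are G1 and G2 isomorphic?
Yes, isomorphic

The graphs are isomorphic.
One valid mapping φ: V(G1) → V(G2): 0→1, 1→3, 2→6, 3→9, 4→7, 5→5, 6→2, 7→8, 8→4, 9→0

Verify φ preserves adjacency — for each edge of G1, its image is an edge of G2:
  (0,1) → (φ(0),φ(1)) = (1,3) ∈ E(G2) ✓
  (0,2) → (φ(0),φ(2)) = (1,6) ∈ E(G2) ✓
  (0,5) → (φ(0),φ(5)) = (1,5) ∈ E(G2) ✓
  (0,7) → (φ(0),φ(7)) = (1,8) ∈ E(G2) ✓
  (1,2) → (φ(1),φ(2)) = (3,6) ∈ E(G2) ✓
  (1,4) → (φ(1),φ(4)) = (3,7) ∈ E(G2) ✓
  (1,8) → (φ(1),φ(8)) = (3,4) ∈ E(G2) ✓
  (1,9) → (φ(1),φ(9)) = (0,3) ∈ E(G2) ✓
  (2,3) → (φ(2),φ(3)) = (6,9) ∈ E(G2) ✓
  (2,4) → (φ(2),φ(4)) = (6,7) ∈ E(G2) ✓
  (2,6) → (φ(2),φ(6)) = (2,6) ∈ E(G2) ✓
  (2,8) → (φ(2),φ(8)) = (4,6) ∈ E(G2) ✓
  (3,4) → (φ(3),φ(4)) = (7,9) ∈ E(G2) ✓
  (3,5) → (φ(3),φ(5)) = (5,9) ∈ E(G2) ✓
  (3,6) → (φ(3),φ(6)) = (2,9) ∈ E(G2) ✓
  (3,8) → (φ(3),φ(8)) = (4,9) ∈ E(G2) ✓
  (4,7) → (φ(4),φ(7)) = (7,8) ∈ E(G2) ✓
  (4,8) → (φ(4),φ(8)) = (4,7) ∈ E(G2) ✓
  (4,9) → (φ(4),φ(9)) = (0,7) ∈ E(G2) ✓
  (5,6) → (φ(5),φ(6)) = (2,5) ∈ E(G2) ✓
  (5,7) → (φ(5),φ(7)) = (5,8) ∈ E(G2) ✓
  (5,8) → (φ(5),φ(8)) = (4,5) ∈ E(G2) ✓
  (5,9) → (φ(5),φ(9)) = (0,5) ∈ E(G2) ✓
  (6,7) → (φ(6),φ(7)) = (2,8) ∈ E(G2) ✓
  (7,8) → (φ(7),φ(8)) = (4,8) ∈ E(G2) ✓
  (7,9) → (φ(7),φ(9)) = (0,8) ∈ E(G2) ✓
All 26 edges of G1 map to edges of G2, and |E(G1)| = |E(G2)| = 26, so φ is a bijection on edges as well as vertices. Hence G1 ≅ G2.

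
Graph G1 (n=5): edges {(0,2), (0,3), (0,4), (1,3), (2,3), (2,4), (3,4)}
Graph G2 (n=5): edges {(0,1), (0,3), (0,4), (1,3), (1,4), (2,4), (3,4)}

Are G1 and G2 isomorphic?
Yes, isomorphic

The graphs are isomorphic.
One valid mapping φ: V(G1) → V(G2): 0→0, 1→2, 2→1, 3→4, 4→3

Verify φ preserves adjacency — for each edge of G1, its image is an edge of G2:
  (0,2) → (φ(0),φ(2)) = (0,1) ∈ E(G2) ✓
  (0,3) → (φ(0),φ(3)) = (0,4) ∈ E(G2) ✓
  (0,4) → (φ(0),φ(4)) = (0,3) ∈ E(G2) ✓
  (1,3) → (φ(1),φ(3)) = (2,4) ∈ E(G2) ✓
  (2,3) → (φ(2),φ(3)) = (1,4) ∈ E(G2) ✓
  (2,4) → (φ(2),φ(4)) = (1,3) ∈ E(G2) ✓
  (3,4) → (φ(3),φ(4)) = (3,4) ∈ E(G2) ✓
All 7 edges of G1 map to edges of G2, and |E(G1)| = |E(G2)| = 7, so φ is a bijection on edges as well as vertices. Hence G1 ≅ G2.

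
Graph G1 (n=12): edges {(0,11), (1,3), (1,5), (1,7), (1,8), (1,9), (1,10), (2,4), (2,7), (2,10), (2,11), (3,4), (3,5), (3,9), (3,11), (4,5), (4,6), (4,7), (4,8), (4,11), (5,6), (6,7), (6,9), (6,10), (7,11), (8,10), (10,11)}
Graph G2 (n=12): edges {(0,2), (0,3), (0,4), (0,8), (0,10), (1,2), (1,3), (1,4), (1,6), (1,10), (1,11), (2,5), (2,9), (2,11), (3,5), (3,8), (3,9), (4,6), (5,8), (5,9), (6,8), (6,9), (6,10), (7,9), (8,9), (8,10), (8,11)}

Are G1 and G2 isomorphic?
Yes, isomorphic

The graphs are isomorphic.
One valid mapping φ: V(G1) → V(G2): 0→7, 1→1, 2→5, 3→6, 4→8, 5→10, 6→0, 7→3, 8→11, 9→4, 10→2, 11→9

Verify φ preserves adjacency — for each edge of G1, its image is an edge of G2:
  (0,11) → (φ(0),φ(11)) = (7,9) ∈ E(G2) ✓
  (1,3) → (φ(1),φ(3)) = (1,6) ∈ E(G2) ✓
  (1,5) → (φ(1),φ(5)) = (1,10) ∈ E(G2) ✓
  (1,7) → (φ(1),φ(7)) = (1,3) ∈ E(G2) ✓
  (1,8) → (φ(1),φ(8)) = (1,11) ∈ E(G2) ✓
  (1,9) → (φ(1),φ(9)) = (1,4) ∈ E(G2) ✓
  (1,10) → (φ(1),φ(10)) = (1,2) ∈ E(G2) ✓
  (2,4) → (φ(2),φ(4)) = (5,8) ∈ E(G2) ✓
  (2,7) → (φ(2),φ(7)) = (3,5) ∈ E(G2) ✓
  (2,10) → (φ(2),φ(10)) = (2,5) ∈ E(G2) ✓
  (2,11) → (φ(2),φ(11)) = (5,9) ∈ E(G2) ✓
  (3,4) → (φ(3),φ(4)) = (6,8) ∈ E(G2) ✓
  (3,5) → (φ(3),φ(5)) = (6,10) ∈ E(G2) ✓
  (3,9) → (φ(3),φ(9)) = (4,6) ∈ E(G2) ✓
  (3,11) → (φ(3),φ(11)) = (6,9) ∈ E(G2) ✓
  (4,5) → (φ(4),φ(5)) = (8,10) ∈ E(G2) ✓
  (4,6) → (φ(4),φ(6)) = (0,8) ∈ E(G2) ✓
  (4,7) → (φ(4),φ(7)) = (3,8) ∈ E(G2) ✓
  (4,8) → (φ(4),φ(8)) = (8,11) ∈ E(G2) ✓
  (4,11) → (φ(4),φ(11)) = (8,9) ∈ E(G2) ✓
  (5,6) → (φ(5),φ(6)) = (0,10) ∈ E(G2) ✓
  (6,7) → (φ(6),φ(7)) = (0,3) ∈ E(G2) ✓
  (6,9) → (φ(6),φ(9)) = (0,4) ∈ E(G2) ✓
  (6,10) → (φ(6),φ(10)) = (0,2) ∈ E(G2) ✓
  (7,11) → (φ(7),φ(11)) = (3,9) ∈ E(G2) ✓
  (8,10) → (φ(8),φ(10)) = (2,11) ∈ E(G2) ✓
  (10,11) → (φ(10),φ(11)) = (2,9) ∈ E(G2) ✓
All 27 edges of G1 map to edges of G2, and |E(G1)| = |E(G2)| = 27, so φ is a bijection on edges as well as vertices. Hence G1 ≅ G2.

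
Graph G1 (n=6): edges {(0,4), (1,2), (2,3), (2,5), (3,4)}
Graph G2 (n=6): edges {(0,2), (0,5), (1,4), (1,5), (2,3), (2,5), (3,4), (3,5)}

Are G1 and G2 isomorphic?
No, not isomorphic

The graphs are NOT isomorphic.

Counting triangles (3-cliques): G1 has 0, G2 has 2.
Triangle count is an isomorphism invariant, so differing triangle counts rule out isomorphism.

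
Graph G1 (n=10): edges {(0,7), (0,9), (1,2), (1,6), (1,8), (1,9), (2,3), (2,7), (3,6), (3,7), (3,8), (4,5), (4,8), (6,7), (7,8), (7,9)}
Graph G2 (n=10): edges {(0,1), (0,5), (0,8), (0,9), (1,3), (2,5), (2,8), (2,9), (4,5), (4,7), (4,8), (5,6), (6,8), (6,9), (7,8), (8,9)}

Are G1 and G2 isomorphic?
Yes, isomorphic

The graphs are isomorphic.
One valid mapping φ: V(G1) → V(G2): 0→7, 1→5, 2→2, 3→9, 4→1, 5→3, 6→6, 7→8, 8→0, 9→4

Verify φ preserves adjacency — for each edge of G1, its image is an edge of G2:
  (0,7) → (φ(0),φ(7)) = (7,8) ∈ E(G2) ✓
  (0,9) → (φ(0),φ(9)) = (4,7) ∈ E(G2) ✓
  (1,2) → (φ(1),φ(2)) = (2,5) ∈ E(G2) ✓
  (1,6) → (φ(1),φ(6)) = (5,6) ∈ E(G2) ✓
  (1,8) → (φ(1),φ(8)) = (0,5) ∈ E(G2) ✓
  (1,9) → (φ(1),φ(9)) = (4,5) ∈ E(G2) ✓
  (2,3) → (φ(2),φ(3)) = (2,9) ∈ E(G2) ✓
  (2,7) → (φ(2),φ(7)) = (2,8) ∈ E(G2) ✓
  (3,6) → (φ(3),φ(6)) = (6,9) ∈ E(G2) ✓
  (3,7) → (φ(3),φ(7)) = (8,9) ∈ E(G2) ✓
  (3,8) → (φ(3),φ(8)) = (0,9) ∈ E(G2) ✓
  (4,5) → (φ(4),φ(5)) = (1,3) ∈ E(G2) ✓
  (4,8) → (φ(4),φ(8)) = (0,1) ∈ E(G2) ✓
  (6,7) → (φ(6),φ(7)) = (6,8) ∈ E(G2) ✓
  (7,8) → (φ(7),φ(8)) = (0,8) ∈ E(G2) ✓
  (7,9) → (φ(7),φ(9)) = (4,8) ∈ E(G2) ✓
All 16 edges of G1 map to edges of G2, and |E(G1)| = |E(G2)| = 16, so φ is a bijection on edges as well as vertices. Hence G1 ≅ G2.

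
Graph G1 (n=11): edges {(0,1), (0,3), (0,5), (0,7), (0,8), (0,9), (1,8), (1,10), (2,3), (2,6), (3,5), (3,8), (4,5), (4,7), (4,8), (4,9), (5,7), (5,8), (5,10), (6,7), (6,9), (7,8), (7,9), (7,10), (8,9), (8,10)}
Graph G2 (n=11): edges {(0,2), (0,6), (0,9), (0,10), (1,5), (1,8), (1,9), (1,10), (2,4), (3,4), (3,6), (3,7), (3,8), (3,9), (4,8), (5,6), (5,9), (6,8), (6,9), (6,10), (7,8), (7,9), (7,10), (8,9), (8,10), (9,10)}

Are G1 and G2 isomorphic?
Yes, isomorphic

The graphs are isomorphic.
One valid mapping φ: V(G1) → V(G2): 0→6, 1→5, 2→2, 3→0, 4→7, 5→10, 6→4, 7→8, 8→9, 9→3, 10→1

Verify φ preserves adjacency — for each edge of G1, its image is an edge of G2:
  (0,1) → (φ(0),φ(1)) = (5,6) ∈ E(G2) ✓
  (0,3) → (φ(0),φ(3)) = (0,6) ∈ E(G2) ✓
  (0,5) → (φ(0),φ(5)) = (6,10) ∈ E(G2) ✓
  (0,7) → (φ(0),φ(7)) = (6,8) ∈ E(G2) ✓
  (0,8) → (φ(0),φ(8)) = (6,9) ∈ E(G2) ✓
  (0,9) → (φ(0),φ(9)) = (3,6) ∈ E(G2) ✓
  (1,8) → (φ(1),φ(8)) = (5,9) ∈ E(G2) ✓
  (1,10) → (φ(1),φ(10)) = (1,5) ∈ E(G2) ✓
  (2,3) → (φ(2),φ(3)) = (0,2) ∈ E(G2) ✓
  (2,6) → (φ(2),φ(6)) = (2,4) ∈ E(G2) ✓
  (3,5) → (φ(3),φ(5)) = (0,10) ∈ E(G2) ✓
  (3,8) → (φ(3),φ(8)) = (0,9) ∈ E(G2) ✓
  (4,5) → (φ(4),φ(5)) = (7,10) ∈ E(G2) ✓
  (4,7) → (φ(4),φ(7)) = (7,8) ∈ E(G2) ✓
  (4,8) → (φ(4),φ(8)) = (7,9) ∈ E(G2) ✓
  (4,9) → (φ(4),φ(9)) = (3,7) ∈ E(G2) ✓
  (5,7) → (φ(5),φ(7)) = (8,10) ∈ E(G2) ✓
  (5,8) → (φ(5),φ(8)) = (9,10) ∈ E(G2) ✓
  (5,10) → (φ(5),φ(10)) = (1,10) ∈ E(G2) ✓
  (6,7) → (φ(6),φ(7)) = (4,8) ∈ E(G2) ✓
  (6,9) → (φ(6),φ(9)) = (3,4) ∈ E(G2) ✓
  (7,8) → (φ(7),φ(8)) = (8,9) ∈ E(G2) ✓
  (7,9) → (φ(7),φ(9)) = (3,8) ∈ E(G2) ✓
  (7,10) → (φ(7),φ(10)) = (1,8) ∈ E(G2) ✓
  (8,9) → (φ(8),φ(9)) = (3,9) ∈ E(G2) ✓
  (8,10) → (φ(8),φ(10)) = (1,9) ∈ E(G2) ✓
All 26 edges of G1 map to edges of G2, and |E(G1)| = |E(G2)| = 26, so φ is a bijection on edges as well as vertices. Hence G1 ≅ G2.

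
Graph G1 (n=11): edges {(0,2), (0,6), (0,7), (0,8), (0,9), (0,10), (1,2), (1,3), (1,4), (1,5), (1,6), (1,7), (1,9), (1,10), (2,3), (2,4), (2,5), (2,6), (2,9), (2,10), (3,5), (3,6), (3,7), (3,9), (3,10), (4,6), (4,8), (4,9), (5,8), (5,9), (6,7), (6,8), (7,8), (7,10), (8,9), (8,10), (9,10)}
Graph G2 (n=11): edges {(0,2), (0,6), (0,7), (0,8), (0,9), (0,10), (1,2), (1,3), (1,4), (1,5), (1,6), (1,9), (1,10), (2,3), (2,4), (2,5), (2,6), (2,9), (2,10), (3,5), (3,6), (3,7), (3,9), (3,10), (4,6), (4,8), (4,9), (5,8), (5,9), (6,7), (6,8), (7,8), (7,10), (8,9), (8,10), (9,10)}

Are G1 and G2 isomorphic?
No, not isomorphic

The graphs are NOT isomorphic.

Counting edges: G1 has 37 edge(s); G2 has 36 edge(s).
Edge count is an isomorphism invariant (a bijection on vertices induces a bijection on edges), so differing edge counts rule out isomorphism.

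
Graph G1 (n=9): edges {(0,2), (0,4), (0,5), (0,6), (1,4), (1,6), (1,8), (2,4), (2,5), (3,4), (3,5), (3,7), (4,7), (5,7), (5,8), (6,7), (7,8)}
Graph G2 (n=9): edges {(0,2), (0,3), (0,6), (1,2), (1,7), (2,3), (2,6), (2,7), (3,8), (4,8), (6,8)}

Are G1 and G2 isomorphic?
No, not isomorphic

The graphs are NOT isomorphic.

Degrees in G1: deg(0)=4, deg(1)=3, deg(2)=3, deg(3)=3, deg(4)=5, deg(5)=5, deg(6)=3, deg(7)=5, deg(8)=3.
Sorted degree sequence of G1: [5, 5, 5, 4, 3, 3, 3, 3, 3].
Degrees in G2: deg(0)=3, deg(1)=2, deg(2)=5, deg(3)=3, deg(4)=1, deg(5)=0, deg(6)=3, deg(7)=2, deg(8)=3.
Sorted degree sequence of G2: [5, 3, 3, 3, 3, 2, 2, 1, 0].
The (sorted) degree sequence is an isomorphism invariant, so since G1 and G2 have different degree sequences they cannot be isomorphic.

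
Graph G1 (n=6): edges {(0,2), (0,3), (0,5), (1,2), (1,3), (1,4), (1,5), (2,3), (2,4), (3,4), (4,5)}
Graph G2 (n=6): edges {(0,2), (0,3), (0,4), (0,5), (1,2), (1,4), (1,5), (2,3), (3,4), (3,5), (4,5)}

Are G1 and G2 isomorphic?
Yes, isomorphic

The graphs are isomorphic.
One valid mapping φ: V(G1) → V(G2): 0→1, 1→0, 2→5, 3→4, 4→3, 5→2

Verify φ preserves adjacency — for each edge of G1, its image is an edge of G2:
  (0,2) → (φ(0),φ(2)) = (1,5) ∈ E(G2) ✓
  (0,3) → (φ(0),φ(3)) = (1,4) ∈ E(G2) ✓
  (0,5) → (φ(0),φ(5)) = (1,2) ∈ E(G2) ✓
  (1,2) → (φ(1),φ(2)) = (0,5) ∈ E(G2) ✓
  (1,3) → (φ(1),φ(3)) = (0,4) ∈ E(G2) ✓
  (1,4) → (φ(1),φ(4)) = (0,3) ∈ E(G2) ✓
  (1,5) → (φ(1),φ(5)) = (0,2) ∈ E(G2) ✓
  (2,3) → (φ(2),φ(3)) = (4,5) ∈ E(G2) ✓
  (2,4) → (φ(2),φ(4)) = (3,5) ∈ E(G2) ✓
  (3,4) → (φ(3),φ(4)) = (3,4) ∈ E(G2) ✓
  (4,5) → (φ(4),φ(5)) = (2,3) ∈ E(G2) ✓
All 11 edges of G1 map to edges of G2, and |E(G1)| = |E(G2)| = 11, so φ is a bijection on edges as well as vertices. Hence G1 ≅ G2.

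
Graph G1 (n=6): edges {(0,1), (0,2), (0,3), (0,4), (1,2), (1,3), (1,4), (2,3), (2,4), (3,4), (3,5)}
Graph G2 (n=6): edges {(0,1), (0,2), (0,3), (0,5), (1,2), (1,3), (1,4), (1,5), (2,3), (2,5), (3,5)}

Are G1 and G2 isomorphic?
Yes, isomorphic

The graphs are isomorphic.
One valid mapping φ: V(G1) → V(G2): 0→0, 1→2, 2→3, 3→1, 4→5, 5→4

Verify φ preserves adjacency — for each edge of G1, its image is an edge of G2:
  (0,1) → (φ(0),φ(1)) = (0,2) ∈ E(G2) ✓
  (0,2) → (φ(0),φ(2)) = (0,3) ∈ E(G2) ✓
  (0,3) → (φ(0),φ(3)) = (0,1) ∈ E(G2) ✓
  (0,4) → (φ(0),φ(4)) = (0,5) ∈ E(G2) ✓
  (1,2) → (φ(1),φ(2)) = (2,3) ∈ E(G2) ✓
  (1,3) → (φ(1),φ(3)) = (1,2) ∈ E(G2) ✓
  (1,4) → (φ(1),φ(4)) = (2,5) ∈ E(G2) ✓
  (2,3) → (φ(2),φ(3)) = (1,3) ∈ E(G2) ✓
  (2,4) → (φ(2),φ(4)) = (3,5) ∈ E(G2) ✓
  (3,4) → (φ(3),φ(4)) = (1,5) ∈ E(G2) ✓
  (3,5) → (φ(3),φ(5)) = (1,4) ∈ E(G2) ✓
All 11 edges of G1 map to edges of G2, and |E(G1)| = |E(G2)| = 11, so φ is a bijection on edges as well as vertices. Hence G1 ≅ G2.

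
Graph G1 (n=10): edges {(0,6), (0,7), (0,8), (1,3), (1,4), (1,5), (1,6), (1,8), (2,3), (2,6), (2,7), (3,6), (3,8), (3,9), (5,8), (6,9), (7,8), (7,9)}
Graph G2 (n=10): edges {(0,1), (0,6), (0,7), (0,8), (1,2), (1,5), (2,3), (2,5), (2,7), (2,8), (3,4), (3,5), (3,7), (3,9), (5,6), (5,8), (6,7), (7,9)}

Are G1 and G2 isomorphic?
Yes, isomorphic

The graphs are isomorphic.
One valid mapping φ: V(G1) → V(G2): 0→6, 1→3, 2→1, 3→2, 4→4, 5→9, 6→5, 7→0, 8→7, 9→8

Verify φ preserves adjacency — for each edge of G1, its image is an edge of G2:
  (0,6) → (φ(0),φ(6)) = (5,6) ∈ E(G2) ✓
  (0,7) → (φ(0),φ(7)) = (0,6) ∈ E(G2) ✓
  (0,8) → (φ(0),φ(8)) = (6,7) ∈ E(G2) ✓
  (1,3) → (φ(1),φ(3)) = (2,3) ∈ E(G2) ✓
  (1,4) → (φ(1),φ(4)) = (3,4) ∈ E(G2) ✓
  (1,5) → (φ(1),φ(5)) = (3,9) ∈ E(G2) ✓
  (1,6) → (φ(1),φ(6)) = (3,5) ∈ E(G2) ✓
  (1,8) → (φ(1),φ(8)) = (3,7) ∈ E(G2) ✓
  (2,3) → (φ(2),φ(3)) = (1,2) ∈ E(G2) ✓
  (2,6) → (φ(2),φ(6)) = (1,5) ∈ E(G2) ✓
  (2,7) → (φ(2),φ(7)) = (0,1) ∈ E(G2) ✓
  (3,6) → (φ(3),φ(6)) = (2,5) ∈ E(G2) ✓
  (3,8) → (φ(3),φ(8)) = (2,7) ∈ E(G2) ✓
  (3,9) → (φ(3),φ(9)) = (2,8) ∈ E(G2) ✓
  (5,8) → (φ(5),φ(8)) = (7,9) ∈ E(G2) ✓
  (6,9) → (φ(6),φ(9)) = (5,8) ∈ E(G2) ✓
  (7,8) → (φ(7),φ(8)) = (0,7) ∈ E(G2) ✓
  (7,9) → (φ(7),φ(9)) = (0,8) ∈ E(G2) ✓
All 18 edges of G1 map to edges of G2, and |E(G1)| = |E(G2)| = 18, so φ is a bijection on edges as well as vertices. Hence G1 ≅ G2.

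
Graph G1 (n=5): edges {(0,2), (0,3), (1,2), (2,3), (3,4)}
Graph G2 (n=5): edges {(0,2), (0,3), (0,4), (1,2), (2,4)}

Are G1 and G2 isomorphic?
Yes, isomorphic

The graphs are isomorphic.
One valid mapping φ: V(G1) → V(G2): 0→4, 1→3, 2→0, 3→2, 4→1

Verify φ preserves adjacency — for each edge of G1, its image is an edge of G2:
  (0,2) → (φ(0),φ(2)) = (0,4) ∈ E(G2) ✓
  (0,3) → (φ(0),φ(3)) = (2,4) ∈ E(G2) ✓
  (1,2) → (φ(1),φ(2)) = (0,3) ∈ E(G2) ✓
  (2,3) → (φ(2),φ(3)) = (0,2) ∈ E(G2) ✓
  (3,4) → (φ(3),φ(4)) = (1,2) ∈ E(G2) ✓
All 5 edges of G1 map to edges of G2, and |E(G1)| = |E(G2)| = 5, so φ is a bijection on edges as well as vertices. Hence G1 ≅ G2.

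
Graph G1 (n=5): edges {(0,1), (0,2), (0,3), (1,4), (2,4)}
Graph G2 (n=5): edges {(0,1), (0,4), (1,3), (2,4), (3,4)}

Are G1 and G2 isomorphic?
Yes, isomorphic

The graphs are isomorphic.
One valid mapping φ: V(G1) → V(G2): 0→4, 1→0, 2→3, 3→2, 4→1

Verify φ preserves adjacency — for each edge of G1, its image is an edge of G2:
  (0,1) → (φ(0),φ(1)) = (0,4) ∈ E(G2) ✓
  (0,2) → (φ(0),φ(2)) = (3,4) ∈ E(G2) ✓
  (0,3) → (φ(0),φ(3)) = (2,4) ∈ E(G2) ✓
  (1,4) → (φ(1),φ(4)) = (0,1) ∈ E(G2) ✓
  (2,4) → (φ(2),φ(4)) = (1,3) ∈ E(G2) ✓
All 5 edges of G1 map to edges of G2, and |E(G1)| = |E(G2)| = 5, so φ is a bijection on edges as well as vertices. Hence G1 ≅ G2.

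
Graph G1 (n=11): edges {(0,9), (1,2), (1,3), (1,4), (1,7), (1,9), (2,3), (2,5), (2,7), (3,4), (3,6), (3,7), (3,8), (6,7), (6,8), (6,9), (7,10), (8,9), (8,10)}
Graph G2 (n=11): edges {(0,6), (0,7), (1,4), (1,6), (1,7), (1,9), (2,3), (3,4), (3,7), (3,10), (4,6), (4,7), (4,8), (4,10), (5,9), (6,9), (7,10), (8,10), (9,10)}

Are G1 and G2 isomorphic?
Yes, isomorphic

The graphs are isomorphic.
One valid mapping φ: V(G1) → V(G2): 0→5, 1→10, 2→3, 3→4, 4→8, 5→2, 6→1, 7→7, 8→6, 9→9, 10→0

Verify φ preserves adjacency — for each edge of G1, its image is an edge of G2:
  (0,9) → (φ(0),φ(9)) = (5,9) ∈ E(G2) ✓
  (1,2) → (φ(1),φ(2)) = (3,10) ∈ E(G2) ✓
  (1,3) → (φ(1),φ(3)) = (4,10) ∈ E(G2) ✓
  (1,4) → (φ(1),φ(4)) = (8,10) ∈ E(G2) ✓
  (1,7) → (φ(1),φ(7)) = (7,10) ∈ E(G2) ✓
  (1,9) → (φ(1),φ(9)) = (9,10) ∈ E(G2) ✓
  (2,3) → (φ(2),φ(3)) = (3,4) ∈ E(G2) ✓
  (2,5) → (φ(2),φ(5)) = (2,3) ∈ E(G2) ✓
  (2,7) → (φ(2),φ(7)) = (3,7) ∈ E(G2) ✓
  (3,4) → (φ(3),φ(4)) = (4,8) ∈ E(G2) ✓
  (3,6) → (φ(3),φ(6)) = (1,4) ∈ E(G2) ✓
  (3,7) → (φ(3),φ(7)) = (4,7) ∈ E(G2) ✓
  (3,8) → (φ(3),φ(8)) = (4,6) ∈ E(G2) ✓
  (6,7) → (φ(6),φ(7)) = (1,7) ∈ E(G2) ✓
  (6,8) → (φ(6),φ(8)) = (1,6) ∈ E(G2) ✓
  (6,9) → (φ(6),φ(9)) = (1,9) ∈ E(G2) ✓
  (7,10) → (φ(7),φ(10)) = (0,7) ∈ E(G2) ✓
  (8,9) → (φ(8),φ(9)) = (6,9) ∈ E(G2) ✓
  (8,10) → (φ(8),φ(10)) = (0,6) ∈ E(G2) ✓
All 19 edges of G1 map to edges of G2, and |E(G1)| = |E(G2)| = 19, so φ is a bijection on edges as well as vertices. Hence G1 ≅ G2.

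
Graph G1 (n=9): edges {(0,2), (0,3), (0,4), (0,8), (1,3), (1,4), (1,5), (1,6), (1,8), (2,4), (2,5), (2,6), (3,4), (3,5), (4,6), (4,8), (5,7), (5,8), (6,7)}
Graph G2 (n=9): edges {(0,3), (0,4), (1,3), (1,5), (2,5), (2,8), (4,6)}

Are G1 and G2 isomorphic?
No, not isomorphic

The graphs are NOT isomorphic.

Connected components of G1: 1 component(s) with vertex sets [[0, 1, 2, 3, 4, 5, 6, 7, 8]], sizes [9].
Connected components of G2: 2 component(s) with vertex sets [[7], [0, 1, 2, 3, 4, 5, 6, 8]], sizes [1, 8].
The number of connected components (and the multiset of component sizes) is an isomorphism invariant — an isomorphism maps each component of G1 bijectively onto a component of G2. Since G1 has 1 component(s) and G2 has 2, they cannot be isomorphic.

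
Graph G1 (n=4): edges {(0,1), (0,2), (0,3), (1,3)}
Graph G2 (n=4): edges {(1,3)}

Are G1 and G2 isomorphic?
No, not isomorphic

The graphs are NOT isomorphic.

Connected components of G1: 1 component(s) with vertex sets [[0, 1, 2, 3]], sizes [4].
Connected components of G2: 3 component(s) with vertex sets [[0], [2], [1, 3]], sizes [1, 1, 2].
The number of connected components (and the multiset of component sizes) is an isomorphism invariant — an isomorphism maps each component of G1 bijectively onto a component of G2. Since G1 has 1 component(s) and G2 has 3, they cannot be isomorphic.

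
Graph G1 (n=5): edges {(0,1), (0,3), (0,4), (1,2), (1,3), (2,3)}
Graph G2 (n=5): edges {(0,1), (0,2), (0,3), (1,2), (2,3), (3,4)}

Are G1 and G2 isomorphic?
Yes, isomorphic

The graphs are isomorphic.
One valid mapping φ: V(G1) → V(G2): 0→3, 1→2, 2→1, 3→0, 4→4

Verify φ preserves adjacency — for each edge of G1, its image is an edge of G2:
  (0,1) → (φ(0),φ(1)) = (2,3) ∈ E(G2) ✓
  (0,3) → (φ(0),φ(3)) = (0,3) ∈ E(G2) ✓
  (0,4) → (φ(0),φ(4)) = (3,4) ∈ E(G2) ✓
  (1,2) → (φ(1),φ(2)) = (1,2) ∈ E(G2) ✓
  (1,3) → (φ(1),φ(3)) = (0,2) ∈ E(G2) ✓
  (2,3) → (φ(2),φ(3)) = (0,1) ∈ E(G2) ✓
All 6 edges of G1 map to edges of G2, and |E(G1)| = |E(G2)| = 6, so φ is a bijection on edges as well as vertices. Hence G1 ≅ G2.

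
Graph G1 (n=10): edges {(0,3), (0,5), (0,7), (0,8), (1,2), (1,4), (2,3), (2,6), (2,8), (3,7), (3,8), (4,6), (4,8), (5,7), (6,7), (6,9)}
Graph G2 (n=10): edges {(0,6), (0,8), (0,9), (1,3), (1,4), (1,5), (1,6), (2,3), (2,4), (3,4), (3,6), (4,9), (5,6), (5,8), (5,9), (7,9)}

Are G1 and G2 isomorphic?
Yes, isomorphic

The graphs are isomorphic.
One valid mapping φ: V(G1) → V(G2): 0→3, 1→8, 2→5, 3→1, 4→0, 5→2, 6→9, 7→4, 8→6, 9→7

Verify φ preserves adjacency — for each edge of G1, its image is an edge of G2:
  (0,3) → (φ(0),φ(3)) = (1,3) ∈ E(G2) ✓
  (0,5) → (φ(0),φ(5)) = (2,3) ∈ E(G2) ✓
  (0,7) → (φ(0),φ(7)) = (3,4) ∈ E(G2) ✓
  (0,8) → (φ(0),φ(8)) = (3,6) ∈ E(G2) ✓
  (1,2) → (φ(1),φ(2)) = (5,8) ∈ E(G2) ✓
  (1,4) → (φ(1),φ(4)) = (0,8) ∈ E(G2) ✓
  (2,3) → (φ(2),φ(3)) = (1,5) ∈ E(G2) ✓
  (2,6) → (φ(2),φ(6)) = (5,9) ∈ E(G2) ✓
  (2,8) → (φ(2),φ(8)) = (5,6) ∈ E(G2) ✓
  (3,7) → (φ(3),φ(7)) = (1,4) ∈ E(G2) ✓
  (3,8) → (φ(3),φ(8)) = (1,6) ∈ E(G2) ✓
  (4,6) → (φ(4),φ(6)) = (0,9) ∈ E(G2) ✓
  (4,8) → (φ(4),φ(8)) = (0,6) ∈ E(G2) ✓
  (5,7) → (φ(5),φ(7)) = (2,4) ∈ E(G2) ✓
  (6,7) → (φ(6),φ(7)) = (4,9) ∈ E(G2) ✓
  (6,9) → (φ(6),φ(9)) = (7,9) ∈ E(G2) ✓
All 16 edges of G1 map to edges of G2, and |E(G1)| = |E(G2)| = 16, so φ is a bijection on edges as well as vertices. Hence G1 ≅ G2.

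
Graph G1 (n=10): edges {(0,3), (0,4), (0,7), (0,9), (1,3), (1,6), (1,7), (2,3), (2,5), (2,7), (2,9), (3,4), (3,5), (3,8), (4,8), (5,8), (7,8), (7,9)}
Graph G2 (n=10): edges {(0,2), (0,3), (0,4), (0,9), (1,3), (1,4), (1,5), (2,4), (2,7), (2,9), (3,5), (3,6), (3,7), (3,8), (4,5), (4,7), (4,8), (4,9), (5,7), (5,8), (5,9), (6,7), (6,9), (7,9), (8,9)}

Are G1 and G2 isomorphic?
No, not isomorphic

The graphs are NOT isomorphic.

Counting triangles (3-cliques): G1 has 6, G2 has 19.
Triangle count is an isomorphism invariant, so differing triangle counts rule out isomorphism.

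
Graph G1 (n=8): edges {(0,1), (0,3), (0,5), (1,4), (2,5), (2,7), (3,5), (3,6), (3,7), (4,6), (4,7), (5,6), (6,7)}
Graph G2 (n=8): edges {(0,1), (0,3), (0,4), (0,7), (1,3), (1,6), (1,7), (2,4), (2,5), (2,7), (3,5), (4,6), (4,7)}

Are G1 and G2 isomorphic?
Yes, isomorphic

The graphs are isomorphic.
One valid mapping φ: V(G1) → V(G2): 0→3, 1→5, 2→6, 3→0, 4→2, 5→1, 6→7, 7→4

Verify φ preserves adjacency — for each edge of G1, its image is an edge of G2:
  (0,1) → (φ(0),φ(1)) = (3,5) ∈ E(G2) ✓
  (0,3) → (φ(0),φ(3)) = (0,3) ∈ E(G2) ✓
  (0,5) → (φ(0),φ(5)) = (1,3) ∈ E(G2) ✓
  (1,4) → (φ(1),φ(4)) = (2,5) ∈ E(G2) ✓
  (2,5) → (φ(2),φ(5)) = (1,6) ∈ E(G2) ✓
  (2,7) → (φ(2),φ(7)) = (4,6) ∈ E(G2) ✓
  (3,5) → (φ(3),φ(5)) = (0,1) ∈ E(G2) ✓
  (3,6) → (φ(3),φ(6)) = (0,7) ∈ E(G2) ✓
  (3,7) → (φ(3),φ(7)) = (0,4) ∈ E(G2) ✓
  (4,6) → (φ(4),φ(6)) = (2,7) ∈ E(G2) ✓
  (4,7) → (φ(4),φ(7)) = (2,4) ∈ E(G2) ✓
  (5,6) → (φ(5),φ(6)) = (1,7) ∈ E(G2) ✓
  (6,7) → (φ(6),φ(7)) = (4,7) ∈ E(G2) ✓
All 13 edges of G1 map to edges of G2, and |E(G1)| = |E(G2)| = 13, so φ is a bijection on edges as well as vertices. Hence G1 ≅ G2.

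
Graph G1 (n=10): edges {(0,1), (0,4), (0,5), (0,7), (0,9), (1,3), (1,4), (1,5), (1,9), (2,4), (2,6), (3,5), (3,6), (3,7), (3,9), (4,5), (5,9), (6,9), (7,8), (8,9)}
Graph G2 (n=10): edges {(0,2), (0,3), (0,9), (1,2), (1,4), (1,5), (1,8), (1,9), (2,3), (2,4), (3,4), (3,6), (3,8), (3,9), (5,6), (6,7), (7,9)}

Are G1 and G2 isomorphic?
No, not isomorphic

The graphs are NOT isomorphic.

Counting triangles (3-cliques): G1 has 11, G2 has 4.
Triangle count is an isomorphism invariant, so differing triangle counts rule out isomorphism.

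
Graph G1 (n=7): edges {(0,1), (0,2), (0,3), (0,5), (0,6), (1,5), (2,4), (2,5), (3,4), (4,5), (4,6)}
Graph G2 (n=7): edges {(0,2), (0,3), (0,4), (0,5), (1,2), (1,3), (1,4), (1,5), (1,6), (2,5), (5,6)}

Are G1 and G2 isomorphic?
Yes, isomorphic

The graphs are isomorphic.
One valid mapping φ: V(G1) → V(G2): 0→1, 1→6, 2→2, 3→4, 4→0, 5→5, 6→3

Verify φ preserves adjacency — for each edge of G1, its image is an edge of G2:
  (0,1) → (φ(0),φ(1)) = (1,6) ∈ E(G2) ✓
  (0,2) → (φ(0),φ(2)) = (1,2) ∈ E(G2) ✓
  (0,3) → (φ(0),φ(3)) = (1,4) ∈ E(G2) ✓
  (0,5) → (φ(0),φ(5)) = (1,5) ∈ E(G2) ✓
  (0,6) → (φ(0),φ(6)) = (1,3) ∈ E(G2) ✓
  (1,5) → (φ(1),φ(5)) = (5,6) ∈ E(G2) ✓
  (2,4) → (φ(2),φ(4)) = (0,2) ∈ E(G2) ✓
  (2,5) → (φ(2),φ(5)) = (2,5) ∈ E(G2) ✓
  (3,4) → (φ(3),φ(4)) = (0,4) ∈ E(G2) ✓
  (4,5) → (φ(4),φ(5)) = (0,5) ∈ E(G2) ✓
  (4,6) → (φ(4),φ(6)) = (0,3) ∈ E(G2) ✓
All 11 edges of G1 map to edges of G2, and |E(G1)| = |E(G2)| = 11, so φ is a bijection on edges as well as vertices. Hence G1 ≅ G2.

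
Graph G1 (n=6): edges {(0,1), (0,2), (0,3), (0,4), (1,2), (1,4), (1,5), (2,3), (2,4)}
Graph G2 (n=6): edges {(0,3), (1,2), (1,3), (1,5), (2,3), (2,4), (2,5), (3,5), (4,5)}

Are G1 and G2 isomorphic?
Yes, isomorphic

The graphs are isomorphic.
One valid mapping φ: V(G1) → V(G2): 0→2, 1→3, 2→5, 3→4, 4→1, 5→0

Verify φ preserves adjacency — for each edge of G1, its image is an edge of G2:
  (0,1) → (φ(0),φ(1)) = (2,3) ∈ E(G2) ✓
  (0,2) → (φ(0),φ(2)) = (2,5) ∈ E(G2) ✓
  (0,3) → (φ(0),φ(3)) = (2,4) ∈ E(G2) ✓
  (0,4) → (φ(0),φ(4)) = (1,2) ∈ E(G2) ✓
  (1,2) → (φ(1),φ(2)) = (3,5) ∈ E(G2) ✓
  (1,4) → (φ(1),φ(4)) = (1,3) ∈ E(G2) ✓
  (1,5) → (φ(1),φ(5)) = (0,3) ∈ E(G2) ✓
  (2,3) → (φ(2),φ(3)) = (4,5) ∈ E(G2) ✓
  (2,4) → (φ(2),φ(4)) = (1,5) ∈ E(G2) ✓
All 9 edges of G1 map to edges of G2, and |E(G1)| = |E(G2)| = 9, so φ is a bijection on edges as well as vertices. Hence G1 ≅ G2.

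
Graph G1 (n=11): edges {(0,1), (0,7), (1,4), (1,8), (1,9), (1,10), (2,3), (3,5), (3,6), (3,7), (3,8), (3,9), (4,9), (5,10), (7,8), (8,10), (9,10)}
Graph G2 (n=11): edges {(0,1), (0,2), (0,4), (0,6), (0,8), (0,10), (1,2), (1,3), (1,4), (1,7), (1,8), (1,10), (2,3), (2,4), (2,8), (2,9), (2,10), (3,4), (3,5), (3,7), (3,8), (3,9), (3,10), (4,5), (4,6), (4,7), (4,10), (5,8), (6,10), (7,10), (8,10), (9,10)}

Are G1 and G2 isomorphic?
No, not isomorphic

The graphs are NOT isomorphic.

Counting triangles (3-cliques): G1 has 4, G2 has 39.
Triangle count is an isomorphism invariant, so differing triangle counts rule out isomorphism.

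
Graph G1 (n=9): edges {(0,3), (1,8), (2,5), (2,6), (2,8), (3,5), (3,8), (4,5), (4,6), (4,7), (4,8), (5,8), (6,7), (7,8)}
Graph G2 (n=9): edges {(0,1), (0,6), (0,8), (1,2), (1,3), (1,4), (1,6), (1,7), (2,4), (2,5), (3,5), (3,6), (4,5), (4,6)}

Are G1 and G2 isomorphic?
Yes, isomorphic

The graphs are isomorphic.
One valid mapping φ: V(G1) → V(G2): 0→8, 1→7, 2→3, 3→0, 4→4, 5→6, 6→5, 7→2, 8→1

Verify φ preserves adjacency — for each edge of G1, its image is an edge of G2:
  (0,3) → (φ(0),φ(3)) = (0,8) ∈ E(G2) ✓
  (1,8) → (φ(1),φ(8)) = (1,7) ∈ E(G2) ✓
  (2,5) → (φ(2),φ(5)) = (3,6) ∈ E(G2) ✓
  (2,6) → (φ(2),φ(6)) = (3,5) ∈ E(G2) ✓
  (2,8) → (φ(2),φ(8)) = (1,3) ∈ E(G2) ✓
  (3,5) → (φ(3),φ(5)) = (0,6) ∈ E(G2) ✓
  (3,8) → (φ(3),φ(8)) = (0,1) ∈ E(G2) ✓
  (4,5) → (φ(4),φ(5)) = (4,6) ∈ E(G2) ✓
  (4,6) → (φ(4),φ(6)) = (4,5) ∈ E(G2) ✓
  (4,7) → (φ(4),φ(7)) = (2,4) ∈ E(G2) ✓
  (4,8) → (φ(4),φ(8)) = (1,4) ∈ E(G2) ✓
  (5,8) → (φ(5),φ(8)) = (1,6) ∈ E(G2) ✓
  (6,7) → (φ(6),φ(7)) = (2,5) ∈ E(G2) ✓
  (7,8) → (φ(7),φ(8)) = (1,2) ∈ E(G2) ✓
All 14 edges of G1 map to edges of G2, and |E(G1)| = |E(G2)| = 14, so φ is a bijection on edges as well as vertices. Hence G1 ≅ G2.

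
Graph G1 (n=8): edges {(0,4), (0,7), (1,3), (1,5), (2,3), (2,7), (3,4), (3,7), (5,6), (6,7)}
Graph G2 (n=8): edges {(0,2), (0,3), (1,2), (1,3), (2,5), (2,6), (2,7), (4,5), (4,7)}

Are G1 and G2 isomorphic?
No, not isomorphic

The graphs are NOT isomorphic.

Counting triangles (3-cliques): G1 has 1, G2 has 0.
Triangle count is an isomorphism invariant, so differing triangle counts rule out isomorphism.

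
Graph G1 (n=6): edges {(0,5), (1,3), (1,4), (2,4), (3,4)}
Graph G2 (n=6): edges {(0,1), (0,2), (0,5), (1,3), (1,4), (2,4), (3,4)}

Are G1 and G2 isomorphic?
No, not isomorphic

The graphs are NOT isomorphic.

Counting edges: G1 has 5 edge(s); G2 has 7 edge(s).
Edge count is an isomorphism invariant (a bijection on vertices induces a bijection on edges), so differing edge counts rule out isomorphism.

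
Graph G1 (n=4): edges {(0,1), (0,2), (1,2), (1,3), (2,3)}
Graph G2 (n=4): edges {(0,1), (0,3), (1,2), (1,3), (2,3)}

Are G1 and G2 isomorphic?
Yes, isomorphic

The graphs are isomorphic.
One valid mapping φ: V(G1) → V(G2): 0→2, 1→3, 2→1, 3→0

Verify φ preserves adjacency — for each edge of G1, its image is an edge of G2:
  (0,1) → (φ(0),φ(1)) = (2,3) ∈ E(G2) ✓
  (0,2) → (φ(0),φ(2)) = (1,2) ∈ E(G2) ✓
  (1,2) → (φ(1),φ(2)) = (1,3) ∈ E(G2) ✓
  (1,3) → (φ(1),φ(3)) = (0,3) ∈ E(G2) ✓
  (2,3) → (φ(2),φ(3)) = (0,1) ∈ E(G2) ✓
All 5 edges of G1 map to edges of G2, and |E(G1)| = |E(G2)| = 5, so φ is a bijection on edges as well as vertices. Hence G1 ≅ G2.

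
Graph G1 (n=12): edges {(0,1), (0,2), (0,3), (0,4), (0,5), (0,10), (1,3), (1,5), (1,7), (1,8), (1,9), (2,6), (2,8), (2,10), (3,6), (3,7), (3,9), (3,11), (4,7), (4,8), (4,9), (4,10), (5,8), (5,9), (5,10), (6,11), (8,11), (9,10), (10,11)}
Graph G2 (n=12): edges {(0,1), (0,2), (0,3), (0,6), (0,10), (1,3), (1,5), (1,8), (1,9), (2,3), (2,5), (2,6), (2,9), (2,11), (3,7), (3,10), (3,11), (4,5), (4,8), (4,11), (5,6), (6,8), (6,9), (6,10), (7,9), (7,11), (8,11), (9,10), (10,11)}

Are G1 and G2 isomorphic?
Yes, isomorphic

The graphs are isomorphic.
One valid mapping φ: V(G1) → V(G2): 0→2, 1→3, 2→5, 3→11, 4→9, 5→0, 6→4, 7→7, 8→1, 9→10, 10→6, 11→8

Verify φ preserves adjacency — for each edge of G1, its image is an edge of G2:
  (0,1) → (φ(0),φ(1)) = (2,3) ∈ E(G2) ✓
  (0,2) → (φ(0),φ(2)) = (2,5) ∈ E(G2) ✓
  (0,3) → (φ(0),φ(3)) = (2,11) ∈ E(G2) ✓
  (0,4) → (φ(0),φ(4)) = (2,9) ∈ E(G2) ✓
  (0,5) → (φ(0),φ(5)) = (0,2) ∈ E(G2) ✓
  (0,10) → (φ(0),φ(10)) = (2,6) ∈ E(G2) ✓
  (1,3) → (φ(1),φ(3)) = (3,11) ∈ E(G2) ✓
  (1,5) → (φ(1),φ(5)) = (0,3) ∈ E(G2) ✓
  (1,7) → (φ(1),φ(7)) = (3,7) ∈ E(G2) ✓
  (1,8) → (φ(1),φ(8)) = (1,3) ∈ E(G2) ✓
  (1,9) → (φ(1),φ(9)) = (3,10) ∈ E(G2) ✓
  (2,6) → (φ(2),φ(6)) = (4,5) ∈ E(G2) ✓
  (2,8) → (φ(2),φ(8)) = (1,5) ∈ E(G2) ✓
  (2,10) → (φ(2),φ(10)) = (5,6) ∈ E(G2) ✓
  (3,6) → (φ(3),φ(6)) = (4,11) ∈ E(G2) ✓
  (3,7) → (φ(3),φ(7)) = (7,11) ∈ E(G2) ✓
  (3,9) → (φ(3),φ(9)) = (10,11) ∈ E(G2) ✓
  (3,11) → (φ(3),φ(11)) = (8,11) ∈ E(G2) ✓
  (4,7) → (φ(4),φ(7)) = (7,9) ∈ E(G2) ✓
  (4,8) → (φ(4),φ(8)) = (1,9) ∈ E(G2) ✓
  (4,9) → (φ(4),φ(9)) = (9,10) ∈ E(G2) ✓
  (4,10) → (φ(4),φ(10)) = (6,9) ∈ E(G2) ✓
  (5,8) → (φ(5),φ(8)) = (0,1) ∈ E(G2) ✓
  (5,9) → (φ(5),φ(9)) = (0,10) ∈ E(G2) ✓
  (5,10) → (φ(5),φ(10)) = (0,6) ∈ E(G2) ✓
  (6,11) → (φ(6),φ(11)) = (4,8) ∈ E(G2) ✓
  (8,11) → (φ(8),φ(11)) = (1,8) ∈ E(G2) ✓
  (9,10) → (φ(9),φ(10)) = (6,10) ∈ E(G2) ✓
  (10,11) → (φ(10),φ(11)) = (6,8) ∈ E(G2) ✓
All 29 edges of G1 map to edges of G2, and |E(G1)| = |E(G2)| = 29, so φ is a bijection on edges as well as vertices. Hence G1 ≅ G2.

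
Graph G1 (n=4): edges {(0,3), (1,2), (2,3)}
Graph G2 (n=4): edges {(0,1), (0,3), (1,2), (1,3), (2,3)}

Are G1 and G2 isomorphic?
No, not isomorphic

The graphs are NOT isomorphic.

Counting edges: G1 has 3 edge(s); G2 has 5 edge(s).
Edge count is an isomorphism invariant (a bijection on vertices induces a bijection on edges), so differing edge counts rule out isomorphism.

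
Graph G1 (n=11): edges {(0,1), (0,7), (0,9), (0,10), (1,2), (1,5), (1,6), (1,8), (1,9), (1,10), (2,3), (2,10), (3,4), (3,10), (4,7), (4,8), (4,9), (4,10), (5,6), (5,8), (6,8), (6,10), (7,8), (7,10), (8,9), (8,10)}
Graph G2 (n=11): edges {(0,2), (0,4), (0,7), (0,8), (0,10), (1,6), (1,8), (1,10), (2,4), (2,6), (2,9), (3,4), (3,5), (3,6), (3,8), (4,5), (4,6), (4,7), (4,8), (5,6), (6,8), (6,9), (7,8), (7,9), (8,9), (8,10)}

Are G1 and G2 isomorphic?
Yes, isomorphic

The graphs are isomorphic.
One valid mapping φ: V(G1) → V(G2): 0→9, 1→6, 2→1, 3→10, 4→0, 5→5, 6→3, 7→7, 8→4, 9→2, 10→8

Verify φ preserves adjacency — for each edge of G1, its image is an edge of G2:
  (0,1) → (φ(0),φ(1)) = (6,9) ∈ E(G2) ✓
  (0,7) → (φ(0),φ(7)) = (7,9) ∈ E(G2) ✓
  (0,9) → (φ(0),φ(9)) = (2,9) ∈ E(G2) ✓
  (0,10) → (φ(0),φ(10)) = (8,9) ∈ E(G2) ✓
  (1,2) → (φ(1),φ(2)) = (1,6) ∈ E(G2) ✓
  (1,5) → (φ(1),φ(5)) = (5,6) ∈ E(G2) ✓
  (1,6) → (φ(1),φ(6)) = (3,6) ∈ E(G2) ✓
  (1,8) → (φ(1),φ(8)) = (4,6) ∈ E(G2) ✓
  (1,9) → (φ(1),φ(9)) = (2,6) ∈ E(G2) ✓
  (1,10) → (φ(1),φ(10)) = (6,8) ∈ E(G2) ✓
  (2,3) → (φ(2),φ(3)) = (1,10) ∈ E(G2) ✓
  (2,10) → (φ(2),φ(10)) = (1,8) ∈ E(G2) ✓
  (3,4) → (φ(3),φ(4)) = (0,10) ∈ E(G2) ✓
  (3,10) → (φ(3),φ(10)) = (8,10) ∈ E(G2) ✓
  (4,7) → (φ(4),φ(7)) = (0,7) ∈ E(G2) ✓
  (4,8) → (φ(4),φ(8)) = (0,4) ∈ E(G2) ✓
  (4,9) → (φ(4),φ(9)) = (0,2) ∈ E(G2) ✓
  (4,10) → (φ(4),φ(10)) = (0,8) ∈ E(G2) ✓
  (5,6) → (φ(5),φ(6)) = (3,5) ∈ E(G2) ✓
  (5,8) → (φ(5),φ(8)) = (4,5) ∈ E(G2) ✓
  (6,8) → (φ(6),φ(8)) = (3,4) ∈ E(G2) ✓
  (6,10) → (φ(6),φ(10)) = (3,8) ∈ E(G2) ✓
  (7,8) → (φ(7),φ(8)) = (4,7) ∈ E(G2) ✓
  (7,10) → (φ(7),φ(10)) = (7,8) ∈ E(G2) ✓
  (8,9) → (φ(8),φ(9)) = (2,4) ∈ E(G2) ✓
  (8,10) → (φ(8),φ(10)) = (4,8) ∈ E(G2) ✓
All 26 edges of G1 map to edges of G2, and |E(G1)| = |E(G2)| = 26, so φ is a bijection on edges as well as vertices. Hence G1 ≅ G2.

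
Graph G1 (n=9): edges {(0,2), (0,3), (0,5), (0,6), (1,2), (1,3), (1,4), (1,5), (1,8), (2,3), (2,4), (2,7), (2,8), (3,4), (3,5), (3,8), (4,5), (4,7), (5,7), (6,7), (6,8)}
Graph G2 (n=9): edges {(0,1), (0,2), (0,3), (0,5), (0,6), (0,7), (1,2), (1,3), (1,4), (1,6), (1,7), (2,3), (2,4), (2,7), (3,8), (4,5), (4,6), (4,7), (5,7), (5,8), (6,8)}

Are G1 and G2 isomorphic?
Yes, isomorphic

The graphs are isomorphic.
One valid mapping φ: V(G1) → V(G2): 0→6, 1→2, 2→0, 3→1, 4→7, 5→4, 6→8, 7→5, 8→3

Verify φ preserves adjacency — for each edge of G1, its image is an edge of G2:
  (0,2) → (φ(0),φ(2)) = (0,6) ∈ E(G2) ✓
  (0,3) → (φ(0),φ(3)) = (1,6) ∈ E(G2) ✓
  (0,5) → (φ(0),φ(5)) = (4,6) ∈ E(G2) ✓
  (0,6) → (φ(0),φ(6)) = (6,8) ∈ E(G2) ✓
  (1,2) → (φ(1),φ(2)) = (0,2) ∈ E(G2) ✓
  (1,3) → (φ(1),φ(3)) = (1,2) ∈ E(G2) ✓
  (1,4) → (φ(1),φ(4)) = (2,7) ∈ E(G2) ✓
  (1,5) → (φ(1),φ(5)) = (2,4) ∈ E(G2) ✓
  (1,8) → (φ(1),φ(8)) = (2,3) ∈ E(G2) ✓
  (2,3) → (φ(2),φ(3)) = (0,1) ∈ E(G2) ✓
  (2,4) → (φ(2),φ(4)) = (0,7) ∈ E(G2) ✓
  (2,7) → (φ(2),φ(7)) = (0,5) ∈ E(G2) ✓
  (2,8) → (φ(2),φ(8)) = (0,3) ∈ E(G2) ✓
  (3,4) → (φ(3),φ(4)) = (1,7) ∈ E(G2) ✓
  (3,5) → (φ(3),φ(5)) = (1,4) ∈ E(G2) ✓
  (3,8) → (φ(3),φ(8)) = (1,3) ∈ E(G2) ✓
  (4,5) → (φ(4),φ(5)) = (4,7) ∈ E(G2) ✓
  (4,7) → (φ(4),φ(7)) = (5,7) ∈ E(G2) ✓
  (5,7) → (φ(5),φ(7)) = (4,5) ∈ E(G2) ✓
  (6,7) → (φ(6),φ(7)) = (5,8) ∈ E(G2) ✓
  (6,8) → (φ(6),φ(8)) = (3,8) ∈ E(G2) ✓
All 21 edges of G1 map to edges of G2, and |E(G1)| = |E(G2)| = 21, so φ is a bijection on edges as well as vertices. Hence G1 ≅ G2.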